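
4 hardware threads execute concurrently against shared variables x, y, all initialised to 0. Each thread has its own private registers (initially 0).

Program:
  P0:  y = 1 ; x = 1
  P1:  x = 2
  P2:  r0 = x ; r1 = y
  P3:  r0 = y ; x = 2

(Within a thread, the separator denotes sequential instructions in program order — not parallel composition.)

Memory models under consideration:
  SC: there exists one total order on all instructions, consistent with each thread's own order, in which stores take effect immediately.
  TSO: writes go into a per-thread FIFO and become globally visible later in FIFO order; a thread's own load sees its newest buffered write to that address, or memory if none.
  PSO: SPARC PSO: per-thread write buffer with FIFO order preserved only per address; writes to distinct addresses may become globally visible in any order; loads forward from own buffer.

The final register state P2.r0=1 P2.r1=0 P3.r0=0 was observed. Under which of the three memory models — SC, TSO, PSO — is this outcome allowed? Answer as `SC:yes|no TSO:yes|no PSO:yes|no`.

outcome vector order: (P2.r0,P2.r1,P3.r0)
under SC → (0,0,0) (0,0,1) (0,1,0) (0,1,1) (1,1,0) (1,1,1) (2,0,0) (2,0,1) (2,1,0) (2,1,1)
under TSO → (0,0,0) (0,0,1) (0,1,0) (0,1,1) (1,1,0) (1,1,1) (2,0,0) (2,0,1) (2,1,0) (2,1,1)
under PSO → (0,0,0) (0,0,1) (0,1,0) (0,1,1) (1,0,0) (1,0,1) (1,1,0) (1,1,1) (2,0,0) (2,0,1) (2,1,0) (2,1,1)
target (1,0,0) ∈ {PSO}

SC:no TSO:no PSO:yes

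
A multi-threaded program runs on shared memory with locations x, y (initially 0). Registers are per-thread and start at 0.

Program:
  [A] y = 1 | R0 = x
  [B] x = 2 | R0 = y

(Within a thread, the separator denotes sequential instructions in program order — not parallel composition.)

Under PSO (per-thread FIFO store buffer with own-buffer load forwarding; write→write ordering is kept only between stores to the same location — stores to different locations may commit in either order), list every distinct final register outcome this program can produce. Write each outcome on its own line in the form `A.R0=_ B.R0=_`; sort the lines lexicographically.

A.R0=0 B.R0=0
A.R0=0 B.R0=1
A.R0=2 B.R0=0
A.R0=2 B.R0=1

outcome vector order: (A.R0,B.R0)
|PSO outcomes| = 4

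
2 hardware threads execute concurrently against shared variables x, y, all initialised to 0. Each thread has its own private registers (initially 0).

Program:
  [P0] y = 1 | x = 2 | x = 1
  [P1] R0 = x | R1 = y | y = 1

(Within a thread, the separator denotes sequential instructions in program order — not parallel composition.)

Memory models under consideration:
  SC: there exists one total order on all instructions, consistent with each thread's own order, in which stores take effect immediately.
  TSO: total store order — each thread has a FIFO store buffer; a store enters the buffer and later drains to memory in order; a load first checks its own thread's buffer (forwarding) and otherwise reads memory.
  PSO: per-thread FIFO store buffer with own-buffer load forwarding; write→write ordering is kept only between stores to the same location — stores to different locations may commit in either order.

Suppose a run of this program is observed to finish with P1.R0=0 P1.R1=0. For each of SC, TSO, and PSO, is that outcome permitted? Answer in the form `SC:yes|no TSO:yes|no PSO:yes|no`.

SC:yes TSO:yes PSO:yes

outcome vector order: (P1.R0,P1.R1)
SC (4): 00, 01, 11, 21
TSO (4): 00, 01, 11, 21
PSO (6): 00, 01, 10, 11, 20, 21
target 00 ∈ {SC,TSO,PSO}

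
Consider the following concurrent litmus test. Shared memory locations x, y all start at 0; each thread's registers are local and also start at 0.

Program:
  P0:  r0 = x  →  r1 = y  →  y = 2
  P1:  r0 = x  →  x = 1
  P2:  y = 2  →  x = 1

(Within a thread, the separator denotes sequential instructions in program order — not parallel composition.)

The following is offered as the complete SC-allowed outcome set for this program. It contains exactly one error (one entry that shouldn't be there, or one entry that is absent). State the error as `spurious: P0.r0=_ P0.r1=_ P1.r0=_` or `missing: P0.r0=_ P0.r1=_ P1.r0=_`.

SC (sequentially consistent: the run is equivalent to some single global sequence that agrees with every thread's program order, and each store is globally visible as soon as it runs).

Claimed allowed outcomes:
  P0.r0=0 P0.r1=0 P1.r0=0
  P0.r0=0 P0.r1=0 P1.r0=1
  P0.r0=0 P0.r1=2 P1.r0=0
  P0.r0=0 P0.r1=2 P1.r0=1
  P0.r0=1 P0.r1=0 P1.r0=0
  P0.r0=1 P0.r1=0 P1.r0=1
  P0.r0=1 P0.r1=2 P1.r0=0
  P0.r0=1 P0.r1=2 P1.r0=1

spurious: P0.r0=1 P0.r1=0 P1.r0=1

outcome vector order: (P0.r0,P0.r1,P1.r0)
under SC → 000, 001, 020, 021, 100, 120, 121
claimed∖SC = {101}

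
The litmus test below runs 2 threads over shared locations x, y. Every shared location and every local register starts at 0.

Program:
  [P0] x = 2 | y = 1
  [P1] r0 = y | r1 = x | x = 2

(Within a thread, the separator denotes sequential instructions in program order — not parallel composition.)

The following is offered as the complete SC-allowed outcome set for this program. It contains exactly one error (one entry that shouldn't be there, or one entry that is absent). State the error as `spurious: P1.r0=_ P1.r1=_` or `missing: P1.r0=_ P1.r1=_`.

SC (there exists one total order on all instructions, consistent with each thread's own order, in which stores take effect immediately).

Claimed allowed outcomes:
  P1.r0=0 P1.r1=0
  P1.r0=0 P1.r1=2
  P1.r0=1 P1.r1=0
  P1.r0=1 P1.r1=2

spurious: P1.r0=1 P1.r1=0

outcome vector order: (P1.r0,P1.r1)
[SC] allowed = {0/0, 0/2, 1/2}
claimed∖SC = {1/0}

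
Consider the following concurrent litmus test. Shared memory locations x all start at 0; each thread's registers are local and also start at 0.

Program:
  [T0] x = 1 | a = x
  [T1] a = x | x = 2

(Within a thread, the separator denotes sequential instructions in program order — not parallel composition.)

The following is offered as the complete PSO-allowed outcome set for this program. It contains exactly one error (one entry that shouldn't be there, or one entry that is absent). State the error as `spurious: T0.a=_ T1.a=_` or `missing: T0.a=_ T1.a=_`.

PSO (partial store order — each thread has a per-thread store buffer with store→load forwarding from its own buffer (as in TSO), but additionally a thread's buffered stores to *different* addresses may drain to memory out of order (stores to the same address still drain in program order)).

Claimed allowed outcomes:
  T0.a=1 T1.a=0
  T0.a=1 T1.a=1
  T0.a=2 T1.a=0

missing: T0.a=2 T1.a=1

outcome vector order: (T0.a,T1.a)
PSO (4): (1,0); (1,1); (2,0); (2,1)
PSO∖claimed = {(2,1)}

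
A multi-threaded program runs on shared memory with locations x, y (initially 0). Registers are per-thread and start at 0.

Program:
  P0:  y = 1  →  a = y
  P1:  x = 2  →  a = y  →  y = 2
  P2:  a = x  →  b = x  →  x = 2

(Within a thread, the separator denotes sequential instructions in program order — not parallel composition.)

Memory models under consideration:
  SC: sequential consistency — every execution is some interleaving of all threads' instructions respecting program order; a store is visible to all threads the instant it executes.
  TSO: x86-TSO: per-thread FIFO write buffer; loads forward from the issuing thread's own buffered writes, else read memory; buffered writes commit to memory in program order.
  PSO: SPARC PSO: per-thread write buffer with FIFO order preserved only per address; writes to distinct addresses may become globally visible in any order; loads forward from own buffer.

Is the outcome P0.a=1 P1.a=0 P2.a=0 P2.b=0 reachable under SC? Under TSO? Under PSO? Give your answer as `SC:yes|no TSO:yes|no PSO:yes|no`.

SC:yes TSO:yes PSO:yes

outcome vector order: (P0.a,P1.a,P2.a,P2.b)
[SC] allowed = {(1,0,0,0), (1,0,0,2), (1,0,2,2), (1,1,0,0), (1,1,0,2), (1,1,2,2), (2,0,0,0), (2,0,0,2), (2,0,2,2), (2,1,0,0), (2,1,0,2), (2,1,2,2)}
[TSO] allowed = {(1,0,0,0), (1,0,0,2), (1,0,2,2), (1,1,0,0), (1,1,0,2), (1,1,2,2), (2,0,0,0), (2,0,0,2), (2,0,2,2), (2,1,0,0), (2,1,0,2), (2,1,2,2)}
[PSO] allowed = {(1,0,0,0), (1,0,0,2), (1,0,2,2), (1,1,0,0), (1,1,0,2), (1,1,2,2), (2,0,0,0), (2,0,0,2), (2,0,2,2), (2,1,0,0), (2,1,0,2), (2,1,2,2)}
target (1,0,0,0) ∈ {SC,TSO,PSO}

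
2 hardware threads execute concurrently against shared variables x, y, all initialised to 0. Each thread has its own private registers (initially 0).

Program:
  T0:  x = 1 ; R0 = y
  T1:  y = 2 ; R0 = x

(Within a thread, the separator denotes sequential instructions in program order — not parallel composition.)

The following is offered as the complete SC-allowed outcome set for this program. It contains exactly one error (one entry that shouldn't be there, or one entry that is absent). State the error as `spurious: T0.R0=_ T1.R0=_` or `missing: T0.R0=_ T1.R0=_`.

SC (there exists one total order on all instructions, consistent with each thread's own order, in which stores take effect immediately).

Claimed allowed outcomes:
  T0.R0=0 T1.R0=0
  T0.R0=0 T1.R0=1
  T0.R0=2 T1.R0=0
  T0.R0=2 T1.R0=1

spurious: T0.R0=0 T1.R0=0

outcome vector order: (T0.R0,T1.R0)
SC (3): 01; 20; 21
claimed∖SC = {00}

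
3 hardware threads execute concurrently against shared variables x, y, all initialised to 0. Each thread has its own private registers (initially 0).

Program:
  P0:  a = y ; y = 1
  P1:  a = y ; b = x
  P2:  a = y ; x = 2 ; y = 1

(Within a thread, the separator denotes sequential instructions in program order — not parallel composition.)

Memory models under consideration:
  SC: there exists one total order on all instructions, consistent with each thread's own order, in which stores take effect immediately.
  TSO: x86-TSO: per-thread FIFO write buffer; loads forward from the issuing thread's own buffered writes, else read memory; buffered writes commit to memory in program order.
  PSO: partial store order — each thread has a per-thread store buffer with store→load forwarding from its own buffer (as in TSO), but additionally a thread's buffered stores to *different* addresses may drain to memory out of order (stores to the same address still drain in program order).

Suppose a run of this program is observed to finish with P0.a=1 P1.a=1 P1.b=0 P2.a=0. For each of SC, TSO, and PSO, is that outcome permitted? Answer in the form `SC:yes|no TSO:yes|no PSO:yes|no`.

SC:no TSO:no PSO:yes

outcome vector order: (P0.a,P1.a,P1.b,P2.a)
SC (11): 0/0/0/0; 0/0/0/1; 0/0/2/0; 0/0/2/1; 0/1/0/0; 0/1/0/1; 0/1/2/0; 0/1/2/1; 1/0/0/0; 1/0/2/0; 1/1/2/0
TSO (11): 0/0/0/0; 0/0/0/1; 0/0/2/0; 0/0/2/1; 0/1/0/0; 0/1/0/1; 0/1/2/0; 0/1/2/1; 1/0/0/0; 1/0/2/0; 1/1/2/0
PSO (12): 0/0/0/0; 0/0/0/1; 0/0/2/0; 0/0/2/1; 0/1/0/0; 0/1/0/1; 0/1/2/0; 0/1/2/1; 1/0/0/0; 1/0/2/0; 1/1/0/0; 1/1/2/0
target 1/1/0/0 ∈ {PSO}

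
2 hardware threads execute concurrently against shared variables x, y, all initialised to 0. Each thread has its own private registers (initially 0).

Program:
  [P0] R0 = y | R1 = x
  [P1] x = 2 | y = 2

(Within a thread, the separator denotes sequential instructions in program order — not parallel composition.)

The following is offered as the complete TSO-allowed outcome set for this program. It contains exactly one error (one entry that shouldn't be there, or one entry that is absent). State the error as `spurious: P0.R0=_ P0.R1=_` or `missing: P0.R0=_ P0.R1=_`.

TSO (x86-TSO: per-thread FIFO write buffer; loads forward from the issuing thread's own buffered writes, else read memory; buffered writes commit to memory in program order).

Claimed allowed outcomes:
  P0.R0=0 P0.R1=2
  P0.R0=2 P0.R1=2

missing: P0.R0=0 P0.R1=0

outcome vector order: (P0.R0,P0.R1)
under TSO → 00 02 22
TSO∖claimed = {00}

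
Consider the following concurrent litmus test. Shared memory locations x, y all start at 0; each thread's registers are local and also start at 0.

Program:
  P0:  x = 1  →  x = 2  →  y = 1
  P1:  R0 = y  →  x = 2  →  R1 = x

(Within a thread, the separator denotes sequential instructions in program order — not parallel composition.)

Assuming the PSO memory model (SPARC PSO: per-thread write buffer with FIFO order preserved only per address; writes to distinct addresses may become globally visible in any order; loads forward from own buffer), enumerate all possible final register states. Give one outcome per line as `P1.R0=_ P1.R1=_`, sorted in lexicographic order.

outcome vector order: (P1.R0,P1.R1)
|PSO outcomes| = 4

P1.R0=0 P1.R1=1
P1.R0=0 P1.R1=2
P1.R0=1 P1.R1=1
P1.R0=1 P1.R1=2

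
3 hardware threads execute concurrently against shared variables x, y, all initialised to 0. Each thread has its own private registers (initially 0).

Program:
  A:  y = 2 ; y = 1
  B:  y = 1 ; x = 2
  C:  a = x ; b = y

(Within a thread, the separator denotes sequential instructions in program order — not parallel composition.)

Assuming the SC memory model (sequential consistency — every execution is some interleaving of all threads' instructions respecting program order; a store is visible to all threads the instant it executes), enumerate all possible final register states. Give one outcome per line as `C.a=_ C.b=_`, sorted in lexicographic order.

outcome vector order: (C.a,C.b)
|SC outcomes| = 5

C.a=0 C.b=0
C.a=0 C.b=1
C.a=0 C.b=2
C.a=2 C.b=1
C.a=2 C.b=2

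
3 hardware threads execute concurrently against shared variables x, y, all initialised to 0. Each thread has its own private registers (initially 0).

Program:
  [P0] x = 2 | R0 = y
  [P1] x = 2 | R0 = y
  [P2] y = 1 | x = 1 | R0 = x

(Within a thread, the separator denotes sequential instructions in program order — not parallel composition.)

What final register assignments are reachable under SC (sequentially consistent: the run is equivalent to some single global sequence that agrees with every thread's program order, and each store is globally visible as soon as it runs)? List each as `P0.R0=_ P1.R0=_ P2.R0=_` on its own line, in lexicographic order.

P0.R0=0 P1.R0=0 P2.R0=1
P0.R0=0 P1.R0=1 P2.R0=1
P0.R0=0 P1.R0=1 P2.R0=2
P0.R0=1 P1.R0=0 P2.R0=1
P0.R0=1 P1.R0=0 P2.R0=2
P0.R0=1 P1.R0=1 P2.R0=1
P0.R0=1 P1.R0=1 P2.R0=2

outcome vector order: (P0.R0,P1.R0,P2.R0)
|SC outcomes| = 7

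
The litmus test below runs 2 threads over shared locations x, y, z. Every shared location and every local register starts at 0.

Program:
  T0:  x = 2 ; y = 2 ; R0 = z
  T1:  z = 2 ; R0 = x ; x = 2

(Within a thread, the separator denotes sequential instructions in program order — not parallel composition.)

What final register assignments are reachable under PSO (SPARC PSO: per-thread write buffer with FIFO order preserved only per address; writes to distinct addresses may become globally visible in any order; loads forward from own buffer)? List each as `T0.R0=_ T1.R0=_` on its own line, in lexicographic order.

T0.R0=0 T1.R0=0
T0.R0=0 T1.R0=2
T0.R0=2 T1.R0=0
T0.R0=2 T1.R0=2

outcome vector order: (T0.R0,T1.R0)
|PSO outcomes| = 4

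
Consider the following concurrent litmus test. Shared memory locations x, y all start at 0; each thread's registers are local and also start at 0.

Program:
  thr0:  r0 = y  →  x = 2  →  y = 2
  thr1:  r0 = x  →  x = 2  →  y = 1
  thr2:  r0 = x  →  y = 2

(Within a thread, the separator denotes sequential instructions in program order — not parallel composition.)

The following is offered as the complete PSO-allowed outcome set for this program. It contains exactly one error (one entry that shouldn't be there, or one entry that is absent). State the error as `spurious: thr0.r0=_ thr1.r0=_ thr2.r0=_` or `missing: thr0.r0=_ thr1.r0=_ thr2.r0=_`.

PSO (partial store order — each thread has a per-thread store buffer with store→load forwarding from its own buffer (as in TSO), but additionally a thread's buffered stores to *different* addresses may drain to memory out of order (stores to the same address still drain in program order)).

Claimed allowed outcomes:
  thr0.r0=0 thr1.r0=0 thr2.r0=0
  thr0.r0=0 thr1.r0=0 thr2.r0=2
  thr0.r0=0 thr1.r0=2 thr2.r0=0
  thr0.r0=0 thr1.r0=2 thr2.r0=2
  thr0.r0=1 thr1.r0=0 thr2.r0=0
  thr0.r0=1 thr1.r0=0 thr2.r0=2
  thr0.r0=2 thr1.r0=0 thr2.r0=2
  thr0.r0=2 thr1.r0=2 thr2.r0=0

outcome vector order: (thr0.r0,thr1.r0,thr2.r0)
PSO (9): 000; 002; 020; 022; 100; 102; 200; 202; 220
PSO∖claimed = {200}

missing: thr0.r0=2 thr1.r0=0 thr2.r0=0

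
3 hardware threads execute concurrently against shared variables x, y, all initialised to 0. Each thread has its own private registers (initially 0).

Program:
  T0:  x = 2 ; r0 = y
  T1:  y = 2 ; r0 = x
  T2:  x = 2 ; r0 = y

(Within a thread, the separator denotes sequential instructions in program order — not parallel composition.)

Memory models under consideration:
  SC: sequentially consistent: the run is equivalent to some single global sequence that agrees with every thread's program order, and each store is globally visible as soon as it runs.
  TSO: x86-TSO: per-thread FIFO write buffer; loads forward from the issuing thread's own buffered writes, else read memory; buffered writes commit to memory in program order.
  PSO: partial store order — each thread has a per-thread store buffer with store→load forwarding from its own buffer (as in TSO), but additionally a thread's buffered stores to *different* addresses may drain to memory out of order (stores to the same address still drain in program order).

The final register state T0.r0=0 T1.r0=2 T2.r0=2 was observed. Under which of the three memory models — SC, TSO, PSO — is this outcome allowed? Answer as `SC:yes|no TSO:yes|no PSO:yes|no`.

SC:yes TSO:yes PSO:yes

outcome vector order: (T0.r0,T1.r0,T2.r0)
[SC] allowed = {(0,2,0); (0,2,2); (2,0,2); (2,2,0); (2,2,2)}
[TSO] allowed = {(0,0,0); (0,0,2); (0,2,0); (0,2,2); (2,0,0); (2,0,2); (2,2,0); (2,2,2)}
[PSO] allowed = {(0,0,0); (0,0,2); (0,2,0); (0,2,2); (2,0,0); (2,0,2); (2,2,0); (2,2,2)}
target (0,2,2) ∈ {SC,TSO,PSO}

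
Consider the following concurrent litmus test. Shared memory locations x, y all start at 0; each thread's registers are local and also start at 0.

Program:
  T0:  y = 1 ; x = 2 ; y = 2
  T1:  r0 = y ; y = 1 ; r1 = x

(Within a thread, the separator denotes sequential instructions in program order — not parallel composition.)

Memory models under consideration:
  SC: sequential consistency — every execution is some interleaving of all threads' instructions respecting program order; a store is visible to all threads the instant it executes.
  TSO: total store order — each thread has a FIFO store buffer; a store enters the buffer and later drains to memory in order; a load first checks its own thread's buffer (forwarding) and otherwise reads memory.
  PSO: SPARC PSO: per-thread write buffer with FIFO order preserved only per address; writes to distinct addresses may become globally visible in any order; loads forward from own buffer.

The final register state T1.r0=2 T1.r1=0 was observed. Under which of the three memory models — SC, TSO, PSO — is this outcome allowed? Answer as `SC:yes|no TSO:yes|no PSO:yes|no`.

outcome vector order: (T1.r0,T1.r1)
under SC → 0/0; 0/2; 1/0; 1/2; 2/2
under TSO → 0/0; 0/2; 1/0; 1/2; 2/2
under PSO → 0/0; 0/2; 1/0; 1/2; 2/0; 2/2
target 2/0 ∈ {PSO}

SC:no TSO:no PSO:yes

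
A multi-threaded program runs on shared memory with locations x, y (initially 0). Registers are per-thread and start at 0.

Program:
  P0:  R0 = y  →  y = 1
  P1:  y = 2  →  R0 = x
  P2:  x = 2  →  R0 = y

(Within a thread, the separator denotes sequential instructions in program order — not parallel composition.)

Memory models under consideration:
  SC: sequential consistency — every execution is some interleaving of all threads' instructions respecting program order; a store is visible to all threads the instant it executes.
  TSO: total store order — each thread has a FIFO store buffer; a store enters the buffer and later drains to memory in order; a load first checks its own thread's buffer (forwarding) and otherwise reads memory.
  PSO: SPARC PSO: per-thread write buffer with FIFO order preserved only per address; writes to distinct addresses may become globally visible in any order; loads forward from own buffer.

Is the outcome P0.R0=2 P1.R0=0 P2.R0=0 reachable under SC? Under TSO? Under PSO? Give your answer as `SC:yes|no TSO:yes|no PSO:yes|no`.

outcome vector order: (P0.R0,P1.R0,P2.R0)
[SC] allowed = {001; 002; 020; 021; 022; 201; 202; 220; 221; 222}
[TSO] allowed = {000; 001; 002; 020; 021; 022; 200; 201; 202; 220; 221; 222}
[PSO] allowed = {000; 001; 002; 020; 021; 022; 200; 201; 202; 220; 221; 222}
target 200 ∈ {TSO,PSO}

SC:no TSO:yes PSO:yes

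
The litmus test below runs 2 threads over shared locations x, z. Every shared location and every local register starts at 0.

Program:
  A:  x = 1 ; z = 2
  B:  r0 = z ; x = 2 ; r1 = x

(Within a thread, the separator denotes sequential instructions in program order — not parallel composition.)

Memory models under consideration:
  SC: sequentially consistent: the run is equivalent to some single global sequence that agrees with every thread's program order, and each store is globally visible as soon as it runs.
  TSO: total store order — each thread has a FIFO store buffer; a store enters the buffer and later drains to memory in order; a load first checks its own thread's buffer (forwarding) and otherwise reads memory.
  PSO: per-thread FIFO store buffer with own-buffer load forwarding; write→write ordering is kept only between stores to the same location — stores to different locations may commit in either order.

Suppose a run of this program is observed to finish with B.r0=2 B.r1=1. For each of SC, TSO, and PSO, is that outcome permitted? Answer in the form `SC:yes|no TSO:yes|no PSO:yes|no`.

outcome vector order: (B.r0,B.r1)
SC (3): 0/1, 0/2, 2/2
TSO (3): 0/1, 0/2, 2/2
PSO (4): 0/1, 0/2, 2/1, 2/2
target 2/1 ∈ {PSO}

SC:no TSO:no PSO:yes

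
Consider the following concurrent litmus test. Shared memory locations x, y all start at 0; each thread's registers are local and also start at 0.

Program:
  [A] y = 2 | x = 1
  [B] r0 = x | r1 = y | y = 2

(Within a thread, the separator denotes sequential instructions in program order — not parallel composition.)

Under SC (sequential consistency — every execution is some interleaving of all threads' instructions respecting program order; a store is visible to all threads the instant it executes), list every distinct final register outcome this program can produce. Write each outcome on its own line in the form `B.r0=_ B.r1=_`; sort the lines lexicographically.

outcome vector order: (B.r0,B.r1)
|SC outcomes| = 3

B.r0=0 B.r1=0
B.r0=0 B.r1=2
B.r0=1 B.r1=2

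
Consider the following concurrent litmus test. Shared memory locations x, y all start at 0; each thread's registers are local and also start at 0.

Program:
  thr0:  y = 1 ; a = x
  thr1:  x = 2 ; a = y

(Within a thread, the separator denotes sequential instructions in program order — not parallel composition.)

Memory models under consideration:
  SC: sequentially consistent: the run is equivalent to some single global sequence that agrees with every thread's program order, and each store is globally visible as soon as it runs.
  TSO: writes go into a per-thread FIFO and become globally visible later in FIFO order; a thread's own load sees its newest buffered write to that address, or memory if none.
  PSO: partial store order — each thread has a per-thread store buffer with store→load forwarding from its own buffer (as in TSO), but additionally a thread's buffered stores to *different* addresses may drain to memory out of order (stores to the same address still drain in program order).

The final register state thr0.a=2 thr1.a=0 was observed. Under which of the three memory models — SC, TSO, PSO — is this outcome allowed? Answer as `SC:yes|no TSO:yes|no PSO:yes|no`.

outcome vector order: (thr0.a,thr1.a)
SC: 3 outcomes — {(0,1); (2,0); (2,1)}
TSO: 4 outcomes — {(0,0); (0,1); (2,0); (2,1)}
PSO: 4 outcomes — {(0,0); (0,1); (2,0); (2,1)}
target (2,0) ∈ {SC,TSO,PSO}

SC:yes TSO:yes PSO:yes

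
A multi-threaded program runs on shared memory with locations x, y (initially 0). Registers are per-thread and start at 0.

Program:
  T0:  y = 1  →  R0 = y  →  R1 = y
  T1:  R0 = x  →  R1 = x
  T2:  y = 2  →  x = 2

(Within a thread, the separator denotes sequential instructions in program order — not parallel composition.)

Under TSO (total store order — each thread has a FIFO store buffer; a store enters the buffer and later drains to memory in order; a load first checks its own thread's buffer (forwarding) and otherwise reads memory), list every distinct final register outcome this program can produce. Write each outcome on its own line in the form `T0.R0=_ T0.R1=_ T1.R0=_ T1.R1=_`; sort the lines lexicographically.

outcome vector order: (T0.R0,T0.R1,T1.R0,T1.R1)
|TSO outcomes| = 9

T0.R0=1 T0.R1=1 T1.R0=0 T1.R1=0
T0.R0=1 T0.R1=1 T1.R0=0 T1.R1=2
T0.R0=1 T0.R1=1 T1.R0=2 T1.R1=2
T0.R0=1 T0.R1=2 T1.R0=0 T1.R1=0
T0.R0=1 T0.R1=2 T1.R0=0 T1.R1=2
T0.R0=1 T0.R1=2 T1.R0=2 T1.R1=2
T0.R0=2 T0.R1=2 T1.R0=0 T1.R1=0
T0.R0=2 T0.R1=2 T1.R0=0 T1.R1=2
T0.R0=2 T0.R1=2 T1.R0=2 T1.R1=2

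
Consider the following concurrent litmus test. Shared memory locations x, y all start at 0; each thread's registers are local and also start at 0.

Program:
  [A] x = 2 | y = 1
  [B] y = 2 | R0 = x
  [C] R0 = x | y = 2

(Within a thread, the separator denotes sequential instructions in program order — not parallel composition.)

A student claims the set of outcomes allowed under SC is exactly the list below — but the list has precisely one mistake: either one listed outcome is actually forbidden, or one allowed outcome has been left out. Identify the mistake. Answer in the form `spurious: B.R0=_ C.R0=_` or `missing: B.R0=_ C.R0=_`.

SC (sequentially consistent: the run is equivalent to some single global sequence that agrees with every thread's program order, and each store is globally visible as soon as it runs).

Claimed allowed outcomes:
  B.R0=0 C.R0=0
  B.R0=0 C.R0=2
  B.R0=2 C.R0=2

missing: B.R0=2 C.R0=0

outcome vector order: (B.R0,C.R0)
SC: 4 outcomes — {0/0 0/2 2/0 2/2}
SC∖claimed = {2/0}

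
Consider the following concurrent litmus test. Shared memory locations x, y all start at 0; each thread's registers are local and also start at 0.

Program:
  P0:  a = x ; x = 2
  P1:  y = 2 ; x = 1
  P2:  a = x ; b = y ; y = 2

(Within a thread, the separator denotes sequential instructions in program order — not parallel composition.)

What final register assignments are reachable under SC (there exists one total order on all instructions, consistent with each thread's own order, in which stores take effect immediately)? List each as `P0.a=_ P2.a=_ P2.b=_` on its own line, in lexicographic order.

P0.a=0 P2.a=0 P2.b=0
P0.a=0 P2.a=0 P2.b=2
P0.a=0 P2.a=1 P2.b=2
P0.a=0 P2.a=2 P2.b=0
P0.a=0 P2.a=2 P2.b=2
P0.a=1 P2.a=0 P2.b=0
P0.a=1 P2.a=0 P2.b=2
P0.a=1 P2.a=1 P2.b=2
P0.a=1 P2.a=2 P2.b=2

outcome vector order: (P0.a,P2.a,P2.b)
|SC outcomes| = 9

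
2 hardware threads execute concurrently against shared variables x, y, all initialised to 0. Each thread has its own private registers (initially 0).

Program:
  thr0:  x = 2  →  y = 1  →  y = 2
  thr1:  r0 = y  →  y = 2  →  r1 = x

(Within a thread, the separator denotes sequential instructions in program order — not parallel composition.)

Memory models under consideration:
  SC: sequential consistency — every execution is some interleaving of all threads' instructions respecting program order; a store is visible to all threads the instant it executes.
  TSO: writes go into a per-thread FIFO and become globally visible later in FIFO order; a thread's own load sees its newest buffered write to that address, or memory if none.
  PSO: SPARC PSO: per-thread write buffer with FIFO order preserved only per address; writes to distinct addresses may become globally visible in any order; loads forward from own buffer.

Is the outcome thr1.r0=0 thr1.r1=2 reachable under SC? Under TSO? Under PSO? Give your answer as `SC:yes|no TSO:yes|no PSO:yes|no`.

SC:yes TSO:yes PSO:yes

outcome vector order: (thr1.r0,thr1.r1)
SC: 4 outcomes — {(0,0), (0,2), (1,2), (2,2)}
TSO: 4 outcomes — {(0,0), (0,2), (1,2), (2,2)}
PSO: 6 outcomes — {(0,0), (0,2), (1,0), (1,2), (2,0), (2,2)}
target (0,2) ∈ {SC,TSO,PSO}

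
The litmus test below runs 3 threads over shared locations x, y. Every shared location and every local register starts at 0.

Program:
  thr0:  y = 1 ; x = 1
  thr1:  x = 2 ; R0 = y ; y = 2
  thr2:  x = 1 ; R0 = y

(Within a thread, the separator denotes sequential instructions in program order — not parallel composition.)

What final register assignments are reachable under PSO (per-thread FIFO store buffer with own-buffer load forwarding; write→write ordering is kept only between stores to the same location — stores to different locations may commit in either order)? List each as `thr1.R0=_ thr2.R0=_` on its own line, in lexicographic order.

thr1.R0=0 thr2.R0=0
thr1.R0=0 thr2.R0=1
thr1.R0=0 thr2.R0=2
thr1.R0=1 thr2.R0=0
thr1.R0=1 thr2.R0=1
thr1.R0=1 thr2.R0=2

outcome vector order: (thr1.R0,thr2.R0)
|PSO outcomes| = 6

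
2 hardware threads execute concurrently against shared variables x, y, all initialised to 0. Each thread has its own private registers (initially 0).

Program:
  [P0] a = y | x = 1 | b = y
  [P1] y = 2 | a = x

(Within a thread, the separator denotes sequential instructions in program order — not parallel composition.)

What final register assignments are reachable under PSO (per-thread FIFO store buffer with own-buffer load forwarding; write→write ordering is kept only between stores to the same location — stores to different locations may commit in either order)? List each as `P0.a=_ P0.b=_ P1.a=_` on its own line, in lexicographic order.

P0.a=0 P0.b=0 P1.a=0
P0.a=0 P0.b=0 P1.a=1
P0.a=0 P0.b=2 P1.a=0
P0.a=0 P0.b=2 P1.a=1
P0.a=2 P0.b=2 P1.a=0
P0.a=2 P0.b=2 P1.a=1

outcome vector order: (P0.a,P0.b,P1.a)
|PSO outcomes| = 6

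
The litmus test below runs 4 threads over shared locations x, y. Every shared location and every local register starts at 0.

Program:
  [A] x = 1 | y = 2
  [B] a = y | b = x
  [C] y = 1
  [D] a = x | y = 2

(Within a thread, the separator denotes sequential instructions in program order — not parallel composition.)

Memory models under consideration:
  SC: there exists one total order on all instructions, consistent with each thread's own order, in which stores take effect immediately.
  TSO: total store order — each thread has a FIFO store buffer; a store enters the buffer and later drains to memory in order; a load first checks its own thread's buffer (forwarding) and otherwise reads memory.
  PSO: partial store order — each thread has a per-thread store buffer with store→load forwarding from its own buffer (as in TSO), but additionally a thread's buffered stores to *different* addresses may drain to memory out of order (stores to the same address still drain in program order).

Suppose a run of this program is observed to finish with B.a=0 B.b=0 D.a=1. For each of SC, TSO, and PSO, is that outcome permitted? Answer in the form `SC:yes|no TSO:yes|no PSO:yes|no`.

SC:yes TSO:yes PSO:yes

outcome vector order: (B.a,B.b,D.a)
[SC] allowed = {0/0/0; 0/0/1; 0/1/0; 0/1/1; 1/0/0; 1/0/1; 1/1/0; 1/1/1; 2/0/0; 2/1/0; 2/1/1}
[TSO] allowed = {0/0/0; 0/0/1; 0/1/0; 0/1/1; 1/0/0; 1/0/1; 1/1/0; 1/1/1; 2/0/0; 2/1/0; 2/1/1}
[PSO] allowed = {0/0/0; 0/0/1; 0/1/0; 0/1/1; 1/0/0; 1/0/1; 1/1/0; 1/1/1; 2/0/0; 2/0/1; 2/1/0; 2/1/1}
target 0/0/1 ∈ {SC,TSO,PSO}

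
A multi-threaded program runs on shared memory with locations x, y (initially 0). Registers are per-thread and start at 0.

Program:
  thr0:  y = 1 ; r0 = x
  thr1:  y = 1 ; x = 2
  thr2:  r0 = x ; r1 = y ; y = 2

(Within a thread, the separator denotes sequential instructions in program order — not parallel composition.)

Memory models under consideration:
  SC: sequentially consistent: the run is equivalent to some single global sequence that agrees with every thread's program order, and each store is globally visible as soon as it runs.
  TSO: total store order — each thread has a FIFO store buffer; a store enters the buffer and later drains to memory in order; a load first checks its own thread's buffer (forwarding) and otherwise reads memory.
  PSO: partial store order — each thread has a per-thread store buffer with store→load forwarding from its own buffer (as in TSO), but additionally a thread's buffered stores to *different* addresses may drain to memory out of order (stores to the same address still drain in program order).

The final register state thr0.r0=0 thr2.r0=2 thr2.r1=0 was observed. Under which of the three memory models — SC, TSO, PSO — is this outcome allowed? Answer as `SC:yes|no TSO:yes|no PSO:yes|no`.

outcome vector order: (thr0.r0,thr2.r0,thr2.r1)
under SC → <0 0 0> <0 0 1> <0 2 1> <2 0 0> <2 0 1> <2 2 1>
under TSO → <0 0 0> <0 0 1> <0 2 1> <2 0 0> <2 0 1> <2 2 1>
under PSO → <0 0 0> <0 0 1> <0 2 0> <0 2 1> <2 0 0> <2 0 1> <2 2 0> <2 2 1>
target <0 2 0> ∈ {PSO}

SC:no TSO:no PSO:yes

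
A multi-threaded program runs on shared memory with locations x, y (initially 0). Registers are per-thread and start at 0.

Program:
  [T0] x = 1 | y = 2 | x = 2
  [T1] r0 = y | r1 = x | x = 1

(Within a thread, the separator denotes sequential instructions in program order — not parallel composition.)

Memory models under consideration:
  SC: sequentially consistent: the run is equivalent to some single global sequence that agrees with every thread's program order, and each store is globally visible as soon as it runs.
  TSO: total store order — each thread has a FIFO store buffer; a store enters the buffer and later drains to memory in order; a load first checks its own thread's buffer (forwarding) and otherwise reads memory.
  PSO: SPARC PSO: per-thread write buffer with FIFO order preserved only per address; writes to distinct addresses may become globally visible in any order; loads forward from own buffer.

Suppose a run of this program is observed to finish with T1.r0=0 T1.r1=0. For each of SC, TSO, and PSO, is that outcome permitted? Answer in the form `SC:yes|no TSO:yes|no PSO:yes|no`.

SC:yes TSO:yes PSO:yes

outcome vector order: (T1.r0,T1.r1)
SC (5): <0 0>; <0 1>; <0 2>; <2 1>; <2 2>
TSO (5): <0 0>; <0 1>; <0 2>; <2 1>; <2 2>
PSO (6): <0 0>; <0 1>; <0 2>; <2 0>; <2 1>; <2 2>
target <0 0> ∈ {SC,TSO,PSO}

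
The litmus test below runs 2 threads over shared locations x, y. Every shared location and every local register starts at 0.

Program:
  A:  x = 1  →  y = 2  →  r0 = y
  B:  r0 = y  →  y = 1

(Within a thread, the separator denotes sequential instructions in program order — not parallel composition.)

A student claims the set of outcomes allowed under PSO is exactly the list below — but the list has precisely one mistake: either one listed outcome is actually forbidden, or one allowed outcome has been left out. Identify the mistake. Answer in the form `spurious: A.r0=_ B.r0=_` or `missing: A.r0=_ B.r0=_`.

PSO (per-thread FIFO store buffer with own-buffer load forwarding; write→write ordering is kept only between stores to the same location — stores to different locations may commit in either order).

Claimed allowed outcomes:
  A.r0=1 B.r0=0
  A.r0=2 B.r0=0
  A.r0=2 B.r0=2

outcome vector order: (A.r0,B.r0)
under PSO → 10, 12, 20, 22
PSO∖claimed = {12}

missing: A.r0=1 B.r0=2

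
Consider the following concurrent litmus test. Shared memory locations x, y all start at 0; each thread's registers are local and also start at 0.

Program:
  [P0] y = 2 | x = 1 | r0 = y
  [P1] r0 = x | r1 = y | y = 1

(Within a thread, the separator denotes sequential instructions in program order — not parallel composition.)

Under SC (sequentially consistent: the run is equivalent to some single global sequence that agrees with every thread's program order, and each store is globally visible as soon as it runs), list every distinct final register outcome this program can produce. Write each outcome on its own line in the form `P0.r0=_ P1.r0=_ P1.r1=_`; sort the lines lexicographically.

P0.r0=1 P1.r0=0 P1.r1=0
P0.r0=1 P1.r0=0 P1.r1=2
P0.r0=1 P1.r0=1 P1.r1=2
P0.r0=2 P1.r0=0 P1.r1=0
P0.r0=2 P1.r0=0 P1.r1=2
P0.r0=2 P1.r0=1 P1.r1=2

outcome vector order: (P0.r0,P1.r0,P1.r1)
|SC outcomes| = 6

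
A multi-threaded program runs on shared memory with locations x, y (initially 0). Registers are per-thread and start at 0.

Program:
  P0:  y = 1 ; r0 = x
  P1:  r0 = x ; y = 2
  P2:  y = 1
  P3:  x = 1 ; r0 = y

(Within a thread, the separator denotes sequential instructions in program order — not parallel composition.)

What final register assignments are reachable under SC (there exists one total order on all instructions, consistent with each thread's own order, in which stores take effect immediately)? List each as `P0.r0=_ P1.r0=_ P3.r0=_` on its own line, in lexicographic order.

outcome vector order: (P0.r0,P1.r0,P3.r0)
|SC outcomes| = 10

P0.r0=0 P1.r0=0 P3.r0=1
P0.r0=0 P1.r0=0 P3.r0=2
P0.r0=0 P1.r0=1 P3.r0=1
P0.r0=0 P1.r0=1 P3.r0=2
P0.r0=1 P1.r0=0 P3.r0=0
P0.r0=1 P1.r0=0 P3.r0=1
P0.r0=1 P1.r0=0 P3.r0=2
P0.r0=1 P1.r0=1 P3.r0=0
P0.r0=1 P1.r0=1 P3.r0=1
P0.r0=1 P1.r0=1 P3.r0=2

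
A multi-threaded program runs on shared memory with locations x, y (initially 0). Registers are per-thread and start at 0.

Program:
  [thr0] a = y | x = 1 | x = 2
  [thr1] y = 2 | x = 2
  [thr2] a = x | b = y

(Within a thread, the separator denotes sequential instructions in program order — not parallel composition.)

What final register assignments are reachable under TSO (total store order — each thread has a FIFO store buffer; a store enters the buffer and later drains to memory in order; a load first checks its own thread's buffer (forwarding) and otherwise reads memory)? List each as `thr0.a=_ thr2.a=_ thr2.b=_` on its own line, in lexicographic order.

thr0.a=0 thr2.a=0 thr2.b=0
thr0.a=0 thr2.a=0 thr2.b=2
thr0.a=0 thr2.a=1 thr2.b=0
thr0.a=0 thr2.a=1 thr2.b=2
thr0.a=0 thr2.a=2 thr2.b=0
thr0.a=0 thr2.a=2 thr2.b=2
thr0.a=2 thr2.a=0 thr2.b=0
thr0.a=2 thr2.a=0 thr2.b=2
thr0.a=2 thr2.a=1 thr2.b=2
thr0.a=2 thr2.a=2 thr2.b=2

outcome vector order: (thr0.a,thr2.a,thr2.b)
|TSO outcomes| = 10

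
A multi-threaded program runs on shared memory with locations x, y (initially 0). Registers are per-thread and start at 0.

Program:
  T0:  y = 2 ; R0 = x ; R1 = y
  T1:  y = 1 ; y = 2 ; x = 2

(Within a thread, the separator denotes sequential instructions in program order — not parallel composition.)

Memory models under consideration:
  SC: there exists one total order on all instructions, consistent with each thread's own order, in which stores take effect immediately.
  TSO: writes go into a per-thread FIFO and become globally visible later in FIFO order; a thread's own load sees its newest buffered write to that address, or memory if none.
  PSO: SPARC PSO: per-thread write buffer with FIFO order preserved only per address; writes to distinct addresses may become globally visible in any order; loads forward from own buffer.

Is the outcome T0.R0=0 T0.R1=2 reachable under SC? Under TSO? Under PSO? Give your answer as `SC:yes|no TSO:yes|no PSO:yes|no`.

outcome vector order: (T0.R0,T0.R1)
SC: 3 outcomes — {01, 02, 22}
TSO: 3 outcomes — {01, 02, 22}
PSO: 4 outcomes — {01, 02, 21, 22}
target 02 ∈ {SC,TSO,PSO}

SC:yes TSO:yes PSO:yes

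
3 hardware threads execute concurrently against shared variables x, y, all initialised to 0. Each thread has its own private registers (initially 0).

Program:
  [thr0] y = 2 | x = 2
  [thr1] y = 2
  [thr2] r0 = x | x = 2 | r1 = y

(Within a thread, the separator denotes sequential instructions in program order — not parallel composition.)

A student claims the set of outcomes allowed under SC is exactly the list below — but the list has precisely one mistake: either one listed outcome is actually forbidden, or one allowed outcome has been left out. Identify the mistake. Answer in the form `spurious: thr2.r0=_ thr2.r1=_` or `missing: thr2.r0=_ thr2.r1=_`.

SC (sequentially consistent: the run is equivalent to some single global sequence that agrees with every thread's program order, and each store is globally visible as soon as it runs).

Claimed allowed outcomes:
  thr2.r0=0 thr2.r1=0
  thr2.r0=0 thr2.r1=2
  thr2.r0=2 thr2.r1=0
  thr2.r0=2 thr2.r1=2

spurious: thr2.r0=2 thr2.r1=0

outcome vector order: (thr2.r0,thr2.r1)
SC: 3 outcomes — {(0,0), (0,2), (2,2)}
claimed∖SC = {(2,0)}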